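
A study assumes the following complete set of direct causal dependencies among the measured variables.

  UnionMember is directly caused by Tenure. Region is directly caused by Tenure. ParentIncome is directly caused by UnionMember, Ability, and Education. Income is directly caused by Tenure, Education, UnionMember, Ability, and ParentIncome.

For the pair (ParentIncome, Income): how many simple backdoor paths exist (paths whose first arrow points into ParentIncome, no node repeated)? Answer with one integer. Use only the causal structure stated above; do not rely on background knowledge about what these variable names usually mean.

A backdoor path from ParentIncome to Income is any simple undirected path whose first edge points into ParentIncome (i.e. leaves ParentIncome via a parent).
Parents of ParentIncome: {Ability, Education, UnionMember}.
Enumerating:
  P1: ParentIncome <- Education -> Income
  P2: ParentIncome <- UnionMember <- Tenure -> Income
  P3: ParentIncome <- UnionMember -> Income
  P4: ParentIncome <- Ability -> Income
That exhausts the simple backdoor paths. Count: 4.

4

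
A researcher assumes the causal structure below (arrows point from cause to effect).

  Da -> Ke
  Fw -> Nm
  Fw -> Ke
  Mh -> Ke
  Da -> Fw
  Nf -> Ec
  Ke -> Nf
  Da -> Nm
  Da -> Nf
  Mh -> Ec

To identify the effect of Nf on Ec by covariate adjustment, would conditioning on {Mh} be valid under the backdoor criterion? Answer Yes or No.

Backdoor paths from Nf to Ec (paths whose first edge points into Nf):
  P1: Nf <- Da -> Fw -> Ke <- Mh -> Ec
  P2: Nf <- Da -> Ke <- Mh -> Ec
  P3: Nf <- Da -> Nm <- Fw -> Ke <- Mh -> Ec
  P4: Nf <- Ke <- Mh -> Ec
Condition 1 (no descendant of Nf in the set): holds — descendants of Nf are {Ec}; none are in {Mh}.
Condition 2 (every backdoor path blocked by {Mh}):
  P1: blocked at collider Ke (neither it nor any descendant is in the conditioning set).
  P2: blocked at collider Ke (neither it nor any descendant is in the conditioning set).
  P3: blocked at collider Nm (neither it nor any descendant is in the conditioning set).
  P4: blocked at fork node Mh ∈ conditioning set.
{Mh} satisfies the backdoor criterion.

Yes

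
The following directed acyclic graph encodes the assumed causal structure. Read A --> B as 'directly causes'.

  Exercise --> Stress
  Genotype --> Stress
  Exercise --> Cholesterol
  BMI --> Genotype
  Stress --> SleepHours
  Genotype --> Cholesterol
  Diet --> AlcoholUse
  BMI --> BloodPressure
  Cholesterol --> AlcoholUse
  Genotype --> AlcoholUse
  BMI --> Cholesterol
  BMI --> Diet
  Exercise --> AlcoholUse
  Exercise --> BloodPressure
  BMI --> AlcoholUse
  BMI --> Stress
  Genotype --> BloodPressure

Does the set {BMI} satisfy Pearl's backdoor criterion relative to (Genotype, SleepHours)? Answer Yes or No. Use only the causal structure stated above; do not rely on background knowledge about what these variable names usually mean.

Yes

Backdoor paths from Genotype to SleepHours (paths whose first edge points into Genotype):
  P1: Genotype <- BMI -> Diet -> AlcoholUse <- Exercise -> Stress -> SleepHours
  P2: Genotype <- BMI -> Diet -> AlcoholUse <- Cholesterol <- Exercise -> Stress -> SleepHours
  P3: Genotype <- BMI -> Cholesterol <- Exercise -> Stress -> SleepHours
  P4: Genotype <- BMI -> Cholesterol -> AlcoholUse <- Exercise -> Stress -> SleepHours
  P5: Genotype <- BMI -> AlcoholUse <- Exercise -> Stress -> SleepHours
  P6: Genotype <- BMI -> AlcoholUse <- Cholesterol <- Exercise -> Stress -> SleepHours
  P7: Genotype <- BMI -> BloodPressure <- Exercise -> Stress -> SleepHours
  P8: Genotype <- BMI -> Stress -> SleepHours
Condition 1 (no descendant of Genotype in the set): holds — descendants of Genotype are {AlcoholUse, BloodPressure, Cholesterol, SleepHours, Stress}; none are in {BMI}.
Condition 2 (every backdoor path blocked by {BMI}):
  P1: blocked at fork node BMI ∈ conditioning set.
  P2: blocked at fork node BMI ∈ conditioning set.
  P3: blocked at fork node BMI ∈ conditioning set.
  P4: blocked at fork node BMI ∈ conditioning set.
  P5: blocked at fork node BMI ∈ conditioning set.
  P6: blocked at fork node BMI ∈ conditioning set.
  P7: blocked at fork node BMI ∈ conditioning set.
  P8: blocked at fork node BMI ∈ conditioning set.
{BMI} satisfies the backdoor criterion.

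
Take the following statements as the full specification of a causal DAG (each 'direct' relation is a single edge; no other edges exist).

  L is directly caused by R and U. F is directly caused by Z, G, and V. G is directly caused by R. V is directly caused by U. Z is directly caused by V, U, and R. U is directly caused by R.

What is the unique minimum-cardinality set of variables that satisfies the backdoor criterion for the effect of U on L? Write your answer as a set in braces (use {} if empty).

Variables eligible for adjustment (non-descendants of U, excluding U and L): {G, R}.
Backdoor paths from U to L:
  P1: U <- R -> L
The empty set is not sufficient: P1 (U <- R -> L) has no collider blocking it and no conditioned non-collider, so it is open.
Try {R}:
  P1: blocked at fork node R ∈ conditioning set.
{R} contains no descendant of U and blocks every backdoor path.
No other singleton works — e.g. {G} leaves P1 open — so {R} is the unique smallest valid adjustment set.

{R}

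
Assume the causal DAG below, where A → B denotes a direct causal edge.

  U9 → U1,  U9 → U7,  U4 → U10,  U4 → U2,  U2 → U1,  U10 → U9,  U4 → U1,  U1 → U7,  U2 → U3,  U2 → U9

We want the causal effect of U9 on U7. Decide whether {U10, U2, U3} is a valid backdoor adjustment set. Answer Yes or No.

Backdoor paths from U9 to U7 (paths whose first edge points into U9):
  P1: U9 <- U2 <- U4 -> U1 -> U7
  P2: U9 <- U2 -> U1 -> U7
  P3: U9 <- U10 <- U4 -> U2 -> U1 -> U7
  P4: U9 <- U10 <- U4 -> U1 -> U7
Condition 1 (no descendant of U9 in the set): holds — descendants of U9 are {U1, U7}; none are in {U10, U2, U3}.
Condition 2 (every backdoor path blocked by {U10, U2, U3}):
  P1: blocked at chain node U2 ∈ conditioning set.
  P2: blocked at fork node U2 ∈ conditioning set.
  P3: blocked at chain node U10 ∈ conditioning set.
  P4: blocked at chain node U10 ∈ conditioning set.
{U10, U2, U3} satisfies the backdoor criterion.

Yes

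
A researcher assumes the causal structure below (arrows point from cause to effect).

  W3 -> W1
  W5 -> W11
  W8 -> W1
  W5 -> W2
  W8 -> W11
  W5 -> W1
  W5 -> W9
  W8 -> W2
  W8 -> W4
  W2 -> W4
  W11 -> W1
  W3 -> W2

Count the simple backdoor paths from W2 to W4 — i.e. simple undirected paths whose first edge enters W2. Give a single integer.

A backdoor path from W2 to W4 is any simple undirected path whose first edge points into W2 (i.e. leaves W2 via a parent).
Parents of W2: {W3, W5, W8}.
Enumerating:
  P1: W2 <- W5 -> W11 <- W8 -> W4
  P2: W2 <- W5 -> W11 -> W1 <- W8 -> W4
  P3: W2 <- W5 -> W1 <- W8 -> W4
  P4: W2 <- W5 -> W1 <- W11 <- W8 -> W4
  P5: W2 <- W8 -> W4
  P6: W2 <- W3 -> W1 <- W5 -> W11 <- W8 -> W4
  P7: W2 <- W3 -> W1 <- W8 -> W4
  P8: W2 <- W3 -> W1 <- W11 <- W8 -> W4
That exhausts the simple backdoor paths. Count: 8.

8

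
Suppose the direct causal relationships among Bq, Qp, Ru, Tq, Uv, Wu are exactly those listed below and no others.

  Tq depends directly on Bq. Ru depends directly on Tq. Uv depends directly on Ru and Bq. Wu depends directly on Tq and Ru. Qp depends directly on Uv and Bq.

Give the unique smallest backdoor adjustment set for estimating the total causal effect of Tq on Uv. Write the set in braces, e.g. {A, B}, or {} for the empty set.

Variables eligible for adjustment (non-descendants of Tq, excluding Tq and Uv): {Bq}.
Backdoor paths from Tq to Uv:
  P1: Tq <- Bq -> Uv
  P2: Tq <- Bq -> Qp <- Uv
The empty set is not sufficient: P1 (Tq <- Bq -> Uv) has no collider blocking it and no conditioned non-collider, so it is open.
Try {Bq}:
  P1: blocked at fork node Bq ∈ conditioning set.
  P2: blocked at fork node Bq ∈ conditioning set.
{Bq} contains no descendant of Tq and blocks every backdoor path.
{Bq} is the unique smallest valid adjustment set.

{Bq}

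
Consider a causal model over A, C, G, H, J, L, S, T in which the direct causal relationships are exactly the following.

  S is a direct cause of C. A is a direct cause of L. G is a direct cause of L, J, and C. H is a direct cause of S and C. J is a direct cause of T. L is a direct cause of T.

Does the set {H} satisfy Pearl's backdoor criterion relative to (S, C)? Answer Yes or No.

Backdoor paths from S to C (paths whose first edge points into S):
  P1: S <- H -> C
Condition 1 (no descendant of S in the set): holds — descendants of S are {C}; none are in {H}.
Condition 2 (every backdoor path blocked by {H}):
  P1: blocked at fork node H ∈ conditioning set.
{H} satisfies the backdoor criterion.

Yes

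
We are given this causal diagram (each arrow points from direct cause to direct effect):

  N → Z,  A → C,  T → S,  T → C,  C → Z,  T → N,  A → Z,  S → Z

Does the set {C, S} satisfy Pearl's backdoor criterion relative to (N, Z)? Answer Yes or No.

No

Backdoor paths from N to Z (paths whose first edge points into N):
  P1: N <- T -> S -> Z
  P2: N <- T -> C <- A -> Z
  P3: N <- T -> C -> Z
Condition 1 (no descendant of N in the set): holds — descendants of N are {Z}; none are in {C, S}.
Condition 2 (every backdoor path blocked by {C, S}):
  P1: blocked at chain node S ∈ conditioning set.
  P2: open — collider(s) C are conditioned on (or have a conditioned descendant) and no non-collider on the path is in the set.
  P3: blocked at chain node C ∈ conditioning set.
{C, S} does not satisfy the backdoor criterion.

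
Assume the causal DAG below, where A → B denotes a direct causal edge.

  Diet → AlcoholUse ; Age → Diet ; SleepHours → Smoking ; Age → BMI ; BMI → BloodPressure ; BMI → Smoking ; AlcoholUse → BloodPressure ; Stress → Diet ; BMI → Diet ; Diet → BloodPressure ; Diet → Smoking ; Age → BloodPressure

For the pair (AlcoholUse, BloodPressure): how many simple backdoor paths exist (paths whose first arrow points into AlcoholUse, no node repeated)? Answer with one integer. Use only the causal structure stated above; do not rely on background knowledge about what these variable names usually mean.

A backdoor path from AlcoholUse to BloodPressure is any simple undirected path whose first edge points into AlcoholUse (i.e. leaves AlcoholUse via a parent).
Parents of AlcoholUse: {Diet}.
Enumerating:
  P1: AlcoholUse <- Diet <- Age -> BMI -> BloodPressure
  P2: AlcoholUse <- Diet <- Age -> BloodPressure
  P3: AlcoholUse <- Diet <- BMI <- Age -> BloodPressure
  P4: AlcoholUse <- Diet <- BMI -> BloodPressure
  P5: AlcoholUse <- Diet -> Smoking <- BMI <- Age -> BloodPressure
  P6: AlcoholUse <- Diet -> Smoking <- BMI -> BloodPressure
  P7: AlcoholUse <- Diet -> BloodPressure
That exhausts the simple backdoor paths. Count: 7.

7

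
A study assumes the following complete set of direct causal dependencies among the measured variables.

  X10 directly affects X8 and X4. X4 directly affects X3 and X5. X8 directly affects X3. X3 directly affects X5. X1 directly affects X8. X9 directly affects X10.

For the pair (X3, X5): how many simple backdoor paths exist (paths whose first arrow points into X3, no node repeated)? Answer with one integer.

A backdoor path from X3 to X5 is any simple undirected path whose first edge points into X3 (i.e. leaves X3 via a parent).
Parents of X3: {X4, X8}.
Enumerating:
  P1: X3 <- X8 <- X10 -> X4 -> X5
  P2: X3 <- X4 -> X5
That exhausts the simple backdoor paths. Count: 2.

2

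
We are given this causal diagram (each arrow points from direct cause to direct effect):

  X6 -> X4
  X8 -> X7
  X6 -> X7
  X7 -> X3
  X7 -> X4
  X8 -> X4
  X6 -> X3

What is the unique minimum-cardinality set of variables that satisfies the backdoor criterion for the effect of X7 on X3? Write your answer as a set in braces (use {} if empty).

{X6}

Variables eligible for adjustment (non-descendants of X7, excluding X7 and X3): {X6, X8}.
Backdoor paths from X7 to X3:
  P1: X7 <- X8 -> X4 <- X6 -> X3
  P2: X7 <- X6 -> X3
The empty set is not sufficient: P2 (X7 <- X6 -> X3) has no collider blocking it and no conditioned non-collider, so it is open.
Try {X6}:
  P1: blocked at collider X4 (neither it nor any descendant is in the conditioning set).
  P2: blocked at fork node X6 ∈ conditioning set.
{X6} contains no descendant of X7 and blocks every backdoor path.
No other singleton works — e.g. {X8} leaves P2 open — so {X6} is the unique smallest valid adjustment set.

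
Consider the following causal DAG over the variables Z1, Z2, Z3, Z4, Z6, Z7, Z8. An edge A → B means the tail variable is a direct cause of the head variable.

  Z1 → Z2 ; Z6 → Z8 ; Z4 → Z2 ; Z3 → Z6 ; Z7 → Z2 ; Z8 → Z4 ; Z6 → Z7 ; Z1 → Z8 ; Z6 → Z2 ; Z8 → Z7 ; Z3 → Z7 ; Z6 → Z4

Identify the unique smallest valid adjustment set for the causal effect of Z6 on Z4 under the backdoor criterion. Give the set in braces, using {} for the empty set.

{}

Variables eligible for adjustment (non-descendants of Z6, excluding Z6 and Z4): {Z1, Z3}.
Backdoor paths from Z6 to Z4:
  P1: Z6 <- Z3 -> Z7 <- Z8 <- Z1 -> Z2 <- Z4
  P2: Z6 <- Z3 -> Z7 <- Z8 -> Z4
  P3: Z6 <- Z3 -> Z7 -> Z2 <- Z1 -> Z8 -> Z4
  P4: Z6 <- Z3 -> Z7 -> Z2 <- Z4
Each backdoor path contains an unconditioned collider, so every path is already blocked with the empty conditioning set:
  P1: blocked at collider Z7 (neither it nor any descendant is in the conditioning set).
  P2: blocked at collider Z7 (neither it nor any descendant is in the conditioning set).
  P3: blocked at collider Z2 (neither it nor any descendant is in the conditioning set).
  P4: blocked at collider Z2 (neither it nor any descendant is in the conditioning set).
The empty set is therefore the unique smallest valid set.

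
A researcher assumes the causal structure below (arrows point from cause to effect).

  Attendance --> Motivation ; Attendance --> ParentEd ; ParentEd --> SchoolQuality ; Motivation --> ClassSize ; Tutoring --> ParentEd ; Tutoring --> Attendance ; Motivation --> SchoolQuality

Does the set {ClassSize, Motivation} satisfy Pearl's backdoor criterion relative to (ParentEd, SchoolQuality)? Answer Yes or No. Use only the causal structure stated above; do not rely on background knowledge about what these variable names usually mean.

Backdoor paths from ParentEd to SchoolQuality (paths whose first edge points into ParentEd):
  P1: ParentEd <- Tutoring -> Attendance -> Motivation -> SchoolQuality
  P2: ParentEd <- Attendance -> Motivation -> SchoolQuality
Condition 1 (no descendant of ParentEd in the set): holds — descendants of ParentEd are {SchoolQuality}; none are in {ClassSize, Motivation}.
Condition 2 (every backdoor path blocked by {ClassSize, Motivation}):
  P1: blocked at chain node Motivation ∈ conditioning set.
  P2: blocked at chain node Motivation ∈ conditioning set.
{ClassSize, Motivation} satisfies the backdoor criterion.

Yes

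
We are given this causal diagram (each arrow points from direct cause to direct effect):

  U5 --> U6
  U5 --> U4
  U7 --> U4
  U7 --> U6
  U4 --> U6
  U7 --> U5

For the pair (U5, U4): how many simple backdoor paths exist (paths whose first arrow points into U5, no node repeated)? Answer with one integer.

2

A backdoor path from U5 to U4 is any simple undirected path whose first edge points into U5 (i.e. leaves U5 via a parent).
Parents of U5: {U7}.
Enumerating:
  P1: U5 <- U7 -> U4
  P2: U5 <- U7 -> U6 <- U4
That exhausts the simple backdoor paths. Count: 2.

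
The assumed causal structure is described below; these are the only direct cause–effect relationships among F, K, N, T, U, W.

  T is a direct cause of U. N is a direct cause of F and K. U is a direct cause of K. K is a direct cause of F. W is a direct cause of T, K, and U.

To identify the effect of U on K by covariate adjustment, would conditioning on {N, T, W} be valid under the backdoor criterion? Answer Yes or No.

Backdoor paths from U to K (paths whose first edge points into U):
  P1: U <- W -> K
  P2: U <- T <- W -> K
Condition 1 (no descendant of U in the set): holds — descendants of U are {F, K}; none are in {N, T, W}.
Condition 2 (every backdoor path blocked by {N, T, W}):
  P1: blocked at fork node W ∈ conditioning set.
  P2: blocked at chain node T ∈ conditioning set.
{N, T, W} satisfies the backdoor criterion.

Yes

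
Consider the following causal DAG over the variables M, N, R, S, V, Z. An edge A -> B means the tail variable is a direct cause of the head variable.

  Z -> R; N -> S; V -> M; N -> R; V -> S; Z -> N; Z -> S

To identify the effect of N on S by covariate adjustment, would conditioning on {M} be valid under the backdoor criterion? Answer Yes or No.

No

Backdoor paths from N to S (paths whose first edge points into N):
  P1: N <- Z -> S
Condition 1 (no descendant of N in the set): holds — descendants of N are {R, S}; none are in {M}.
Condition 2 (every backdoor path blocked by {M}):
  P1: open — no interior node is in the conditioning set.
{M} does not satisfy the backdoor criterion.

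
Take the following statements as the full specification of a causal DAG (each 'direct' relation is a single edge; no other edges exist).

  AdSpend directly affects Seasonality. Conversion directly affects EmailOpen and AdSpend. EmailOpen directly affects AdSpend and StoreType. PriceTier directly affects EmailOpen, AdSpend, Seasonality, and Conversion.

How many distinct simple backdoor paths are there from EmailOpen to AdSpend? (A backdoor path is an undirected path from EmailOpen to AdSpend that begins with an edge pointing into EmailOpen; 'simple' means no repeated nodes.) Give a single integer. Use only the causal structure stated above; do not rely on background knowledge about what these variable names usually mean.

A backdoor path from EmailOpen to AdSpend is any simple undirected path whose first edge points into EmailOpen (i.e. leaves EmailOpen via a parent).
Parents of EmailOpen: {Conversion, PriceTier}.
Enumerating:
  P1: EmailOpen <- PriceTier -> Conversion -> AdSpend
  P2: EmailOpen <- PriceTier -> AdSpend
  P3: EmailOpen <- PriceTier -> Seasonality <- AdSpend
  P4: EmailOpen <- Conversion <- PriceTier -> AdSpend
  P5: EmailOpen <- Conversion <- PriceTier -> Seasonality <- AdSpend
  P6: EmailOpen <- Conversion -> AdSpend
That exhausts the simple backdoor paths. Count: 6.

6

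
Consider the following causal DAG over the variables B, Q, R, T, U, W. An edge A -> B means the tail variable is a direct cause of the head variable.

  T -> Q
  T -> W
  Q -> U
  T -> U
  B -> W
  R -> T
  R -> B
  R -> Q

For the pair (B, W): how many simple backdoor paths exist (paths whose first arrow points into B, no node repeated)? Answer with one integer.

A backdoor path from B to W is any simple undirected path whose first edge points into B (i.e. leaves B via a parent).
Parents of B: {R}.
Enumerating:
  P1: B <- R -> T -> W
  P2: B <- R -> Q <- T -> W
  P3: B <- R -> Q -> U <- T -> W
That exhausts the simple backdoor paths. Count: 3.

3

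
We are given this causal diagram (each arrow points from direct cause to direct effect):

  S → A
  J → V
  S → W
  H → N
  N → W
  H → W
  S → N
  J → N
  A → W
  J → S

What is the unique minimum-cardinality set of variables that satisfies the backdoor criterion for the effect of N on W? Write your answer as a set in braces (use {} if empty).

Variables eligible for adjustment (non-descendants of N, excluding N and W): {A, H, J, S, V}.
Backdoor paths from N to W:
  P1: N <- J -> S -> A -> W
  P2: N <- J -> S -> W
  P3: N <- H -> W
  P4: N <- S -> A -> W
  P5: N <- S -> W
The empty set is not sufficient: P1 (N <- J -> S -> A -> W) has no collider blocking it and no conditioned non-collider, so it is open.
Try {H, S}:
  P1: blocked at chain node S ∈ conditioning set.
  P2: blocked at chain node S ∈ conditioning set.
  P3: blocked at fork node H ∈ conditioning set.
  P4: blocked at fork node S ∈ conditioning set.
  P5: blocked at fork node S ∈ conditioning set.
{H, S} contains no descendant of N and blocks every backdoor path.
Every element of {H, S} is needed (dropping H leaves P3 open; dropping S leaves P1 open), so no proper subset is valid.
Among all size-2 subsets of the eligible variables, only {H, S} blocks every backdoor path, so it is the unique smallest valid adjustment set.

{H, S}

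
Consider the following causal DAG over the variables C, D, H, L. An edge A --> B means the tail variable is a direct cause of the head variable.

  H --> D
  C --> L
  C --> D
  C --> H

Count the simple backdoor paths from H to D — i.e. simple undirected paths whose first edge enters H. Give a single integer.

A backdoor path from H to D is any simple undirected path whose first edge points into H (i.e. leaves H via a parent).
Parents of H: {C}.
Enumerating:
  P1: H <- C -> D
That exhausts the simple backdoor paths. Count: 1.

1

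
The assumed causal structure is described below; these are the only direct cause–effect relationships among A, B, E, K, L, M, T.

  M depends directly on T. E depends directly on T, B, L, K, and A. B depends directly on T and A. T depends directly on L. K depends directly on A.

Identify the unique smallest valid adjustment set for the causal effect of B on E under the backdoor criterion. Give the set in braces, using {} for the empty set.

{A, T}

Variables eligible for adjustment (non-descendants of B, excluding B and E): {A, K, L, M, T}.
Backdoor paths from B to E:
  P1: B <- A -> K -> E
  P2: B <- A -> E
  P3: B <- T <- L -> E
  P4: B <- T -> E
The empty set is not sufficient: P1 (B <- A -> K -> E) has no collider blocking it and no conditioned non-collider, so it is open.
Try {A, T}:
  P1: blocked at fork node A ∈ conditioning set.
  P2: blocked at fork node A ∈ conditioning set.
  P3: blocked at chain node T ∈ conditioning set.
  P4: blocked at fork node T ∈ conditioning set.
{A, T} contains no descendant of B and blocks every backdoor path.
Every element of {A, T} is needed (dropping A leaves P1 open; dropping T leaves P3 open), so no proper subset is valid.
Among all size-2 subsets of the eligible variables, only {A, T} blocks every backdoor path, so it is the unique smallest valid adjustment set.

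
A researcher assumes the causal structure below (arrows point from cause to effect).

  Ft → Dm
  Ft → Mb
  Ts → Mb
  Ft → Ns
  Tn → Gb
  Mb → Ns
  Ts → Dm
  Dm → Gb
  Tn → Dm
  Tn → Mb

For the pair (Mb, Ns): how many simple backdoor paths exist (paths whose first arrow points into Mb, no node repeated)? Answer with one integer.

4

A backdoor path from Mb to Ns is any simple undirected path whose first edge points into Mb (i.e. leaves Mb via a parent).
Parents of Mb: {Ft, Tn, Ts}.
Enumerating:
  P1: Mb <- Ft -> Ns
  P2: Mb <- Tn -> Dm <- Ft -> Ns
  P3: Mb <- Tn -> Gb <- Dm <- Ft -> Ns
  P4: Mb <- Ts -> Dm <- Ft -> Ns
That exhausts the simple backdoor paths. Count: 4.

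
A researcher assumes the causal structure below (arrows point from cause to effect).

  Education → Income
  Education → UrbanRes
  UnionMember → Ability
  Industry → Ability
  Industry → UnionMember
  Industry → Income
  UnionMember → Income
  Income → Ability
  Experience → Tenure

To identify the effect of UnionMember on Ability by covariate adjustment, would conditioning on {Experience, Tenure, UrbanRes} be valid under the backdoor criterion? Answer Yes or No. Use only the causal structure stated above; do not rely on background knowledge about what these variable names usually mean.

No

Backdoor paths from UnionMember to Ability (paths whose first edge points into UnionMember):
  P1: UnionMember <- Industry -> Income -> Ability
  P2: UnionMember <- Industry -> Ability
Condition 1 (no descendant of UnionMember in the set): holds — descendants of UnionMember are {Ability, Income}; none are in {Experience, Tenure, UrbanRes}.
Condition 2 (every backdoor path blocked by {Experience, Tenure, UrbanRes}):
  P1: open — no interior node is in the conditioning set.
  P2: open — no interior node is in the conditioning set.
{Experience, Tenure, UrbanRes} does not satisfy the backdoor criterion.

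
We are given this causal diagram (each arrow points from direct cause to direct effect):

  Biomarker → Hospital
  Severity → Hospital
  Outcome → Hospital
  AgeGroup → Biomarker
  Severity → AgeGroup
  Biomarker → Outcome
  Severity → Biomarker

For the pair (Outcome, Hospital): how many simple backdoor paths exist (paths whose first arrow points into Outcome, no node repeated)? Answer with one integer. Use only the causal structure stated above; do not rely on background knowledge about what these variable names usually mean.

3

A backdoor path from Outcome to Hospital is any simple undirected path whose first edge points into Outcome (i.e. leaves Outcome via a parent).
Parents of Outcome: {Biomarker}.
Enumerating:
  P1: Outcome <- Biomarker <- Severity -> Hospital
  P2: Outcome <- Biomarker <- AgeGroup <- Severity -> Hospital
  P3: Outcome <- Biomarker -> Hospital
That exhausts the simple backdoor paths. Count: 3.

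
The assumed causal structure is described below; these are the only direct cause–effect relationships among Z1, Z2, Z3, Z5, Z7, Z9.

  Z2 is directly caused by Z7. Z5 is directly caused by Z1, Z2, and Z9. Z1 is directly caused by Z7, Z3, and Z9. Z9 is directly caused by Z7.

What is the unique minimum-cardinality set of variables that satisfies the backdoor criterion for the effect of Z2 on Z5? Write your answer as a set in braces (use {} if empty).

Variables eligible for adjustment (non-descendants of Z2, excluding Z2 and Z5): {Z1, Z3, Z7, Z9}.
Backdoor paths from Z2 to Z5:
  P1: Z2 <- Z7 -> Z9 -> Z1 -> Z5
  P2: Z2 <- Z7 -> Z9 -> Z5
  P3: Z2 <- Z7 -> Z1 <- Z9 -> Z5
  P4: Z2 <- Z7 -> Z1 -> Z5
The empty set is not sufficient: P1 (Z2 <- Z7 -> Z9 -> Z1 -> Z5) has no collider blocking it and no conditioned non-collider, so it is open.
Try {Z7}:
  P1: blocked at fork node Z7 ∈ conditioning set.
  P2: blocked at fork node Z7 ∈ conditioning set.
  P3: blocked at fork node Z7 ∈ conditioning set.
  P4: blocked at fork node Z7 ∈ conditioning set.
{Z7} contains no descendant of Z2 and blocks every backdoor path.
No other singleton works — e.g. {Z3} leaves P1 open — so {Z7} is the unique smallest valid adjustment set.

{Z7}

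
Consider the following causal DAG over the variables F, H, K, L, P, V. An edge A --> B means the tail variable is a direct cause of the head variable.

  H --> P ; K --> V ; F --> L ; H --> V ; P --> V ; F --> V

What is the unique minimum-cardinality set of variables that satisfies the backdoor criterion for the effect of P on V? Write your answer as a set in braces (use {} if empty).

{H}

Variables eligible for adjustment (non-descendants of P, excluding P and V): {F, H, K, L}.
Backdoor paths from P to V:
  P1: P <- H -> V
The empty set is not sufficient: P1 (P <- H -> V) has no collider blocking it and no conditioned non-collider, so it is open.
Try {H}:
  P1: blocked at fork node H ∈ conditioning set.
{H} contains no descendant of P and blocks every backdoor path.
No other singleton works — e.g. {K} leaves P1 open — so {H} is the unique smallest valid adjustment set.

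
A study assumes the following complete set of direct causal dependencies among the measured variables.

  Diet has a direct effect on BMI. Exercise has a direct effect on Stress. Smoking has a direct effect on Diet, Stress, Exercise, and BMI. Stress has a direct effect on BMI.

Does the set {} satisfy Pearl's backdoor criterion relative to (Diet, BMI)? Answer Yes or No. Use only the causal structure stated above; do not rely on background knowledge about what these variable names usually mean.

Backdoor paths from Diet to BMI (paths whose first edge points into Diet):
  P1: Diet <- Smoking -> Exercise -> Stress -> BMI
  P2: Diet <- Smoking -> Stress -> BMI
  P3: Diet <- Smoking -> BMI
Condition 1 (no descendant of Diet in the set): holds — descendants of Diet are {BMI}; none are in {}.
Condition 2 (every backdoor path blocked by {}):
  P1: open — no interior node is in the conditioning set.
  P2: open — no interior node is in the conditioning set.
  P3: open — no interior node is in the conditioning set.
{} does not satisfy the backdoor criterion.

No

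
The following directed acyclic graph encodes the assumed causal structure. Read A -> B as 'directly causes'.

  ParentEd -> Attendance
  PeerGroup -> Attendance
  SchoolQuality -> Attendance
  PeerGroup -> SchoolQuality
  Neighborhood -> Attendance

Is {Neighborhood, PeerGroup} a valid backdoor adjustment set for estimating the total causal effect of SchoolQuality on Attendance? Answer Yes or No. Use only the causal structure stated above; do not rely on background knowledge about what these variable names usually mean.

Yes

Backdoor paths from SchoolQuality to Attendance (paths whose first edge points into SchoolQuality):
  P1: SchoolQuality <- PeerGroup -> Attendance
Condition 1 (no descendant of SchoolQuality in the set): holds — descendants of SchoolQuality are {Attendance}; none are in {Neighborhood, PeerGroup}.
Condition 2 (every backdoor path blocked by {Neighborhood, PeerGroup}):
  P1: blocked at fork node PeerGroup ∈ conditioning set.
{Neighborhood, PeerGroup} satisfies the backdoor criterion.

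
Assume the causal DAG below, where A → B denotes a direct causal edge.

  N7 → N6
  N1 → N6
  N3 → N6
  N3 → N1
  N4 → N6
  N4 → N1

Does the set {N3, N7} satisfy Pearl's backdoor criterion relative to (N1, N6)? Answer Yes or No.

Backdoor paths from N1 to N6 (paths whose first edge points into N1):
  P1: N1 <- N3 -> N6
  P2: N1 <- N4 -> N6
Condition 1 (no descendant of N1 in the set): holds — descendants of N1 are {N6}; none are in {N3, N7}.
Condition 2 (every backdoor path blocked by {N3, N7}):
  P1: blocked at fork node N3 ∈ conditioning set.
  P2: open — no interior node is in the conditioning set.
{N3, N7} does not satisfy the backdoor criterion.

No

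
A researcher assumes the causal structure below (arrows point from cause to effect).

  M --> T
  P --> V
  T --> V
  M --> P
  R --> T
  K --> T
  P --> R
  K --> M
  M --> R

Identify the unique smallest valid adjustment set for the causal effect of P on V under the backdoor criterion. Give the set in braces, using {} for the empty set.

Variables eligible for adjustment (non-descendants of P, excluding P and V): {K, M}.
Backdoor paths from P to V:
  P1: P <- M <- K -> T -> V
  P2: P <- M -> R -> T -> V
  P3: P <- M -> T -> V
The empty set is not sufficient: P1 (P <- M <- K -> T -> V) has no collider blocking it and no conditioned non-collider, so it is open.
Try {M}:
  P1: blocked at chain node M ∈ conditioning set.
  P2: blocked at fork node M ∈ conditioning set.
  P3: blocked at fork node M ∈ conditioning set.
{M} contains no descendant of P and blocks every backdoor path.
No other singleton works — e.g. {K} leaves P2 open — so {M} is the unique smallest valid adjustment set.

{M}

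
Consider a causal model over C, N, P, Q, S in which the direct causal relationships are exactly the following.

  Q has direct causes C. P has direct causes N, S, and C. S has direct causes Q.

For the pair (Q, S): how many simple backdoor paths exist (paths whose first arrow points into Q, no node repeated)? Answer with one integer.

1

A backdoor path from Q to S is any simple undirected path whose first edge points into Q (i.e. leaves Q via a parent).
Parents of Q: {C}.
Enumerating:
  P1: Q <- C -> P <- S
That exhausts the simple backdoor paths. Count: 1.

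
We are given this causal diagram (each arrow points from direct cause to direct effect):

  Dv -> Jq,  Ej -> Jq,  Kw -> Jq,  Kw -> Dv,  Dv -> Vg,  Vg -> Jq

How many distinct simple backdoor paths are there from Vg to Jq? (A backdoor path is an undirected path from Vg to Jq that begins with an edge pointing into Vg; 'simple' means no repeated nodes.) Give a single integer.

2

A backdoor path from Vg to Jq is any simple undirected path whose first edge points into Vg (i.e. leaves Vg via a parent).
Parents of Vg: {Dv}.
Enumerating:
  P1: Vg <- Dv <- Kw -> Jq
  P2: Vg <- Dv -> Jq
That exhausts the simple backdoor paths. Count: 2.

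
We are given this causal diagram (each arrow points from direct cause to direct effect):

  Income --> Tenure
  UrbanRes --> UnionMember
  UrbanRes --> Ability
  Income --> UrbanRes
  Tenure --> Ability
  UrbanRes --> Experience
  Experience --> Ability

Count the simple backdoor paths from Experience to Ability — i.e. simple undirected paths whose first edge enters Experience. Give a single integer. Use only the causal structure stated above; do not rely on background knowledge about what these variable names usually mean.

A backdoor path from Experience to Ability is any simple undirected path whose first edge points into Experience (i.e. leaves Experience via a parent).
Parents of Experience: {UrbanRes}.
Enumerating:
  P1: Experience <- UrbanRes <- Income -> Tenure -> Ability
  P2: Experience <- UrbanRes -> Ability
That exhausts the simple backdoor paths. Count: 2.

2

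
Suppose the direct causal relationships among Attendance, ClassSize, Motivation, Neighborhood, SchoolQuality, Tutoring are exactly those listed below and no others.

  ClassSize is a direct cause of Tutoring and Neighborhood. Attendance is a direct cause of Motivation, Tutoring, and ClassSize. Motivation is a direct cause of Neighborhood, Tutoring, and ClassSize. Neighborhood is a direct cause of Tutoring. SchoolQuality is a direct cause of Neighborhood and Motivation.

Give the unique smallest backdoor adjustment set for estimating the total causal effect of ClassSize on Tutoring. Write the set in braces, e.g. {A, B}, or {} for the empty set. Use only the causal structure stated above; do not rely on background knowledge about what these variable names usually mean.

Variables eligible for adjustment (non-descendants of ClassSize, excluding ClassSize and Tutoring): {Attendance, Motivation, SchoolQuality}.
Backdoor paths from ClassSize to Tutoring:
  P1: ClassSize <- Attendance -> Motivation <- SchoolQuality -> Neighborhood -> Tutoring
  P2: ClassSize <- Attendance -> Motivation -> Neighborhood -> Tutoring
  P3: ClassSize <- Attendance -> Motivation -> Tutoring
  P4: ClassSize <- Attendance -> Tutoring
  P5: ClassSize <- Motivation <- Attendance -> Tutoring
  P6: ClassSize <- Motivation <- SchoolQuality -> Neighborhood -> Tutoring
  P7: ClassSize <- Motivation -> Neighborhood -> Tutoring
  P8: ClassSize <- Motivation -> Tutoring
The empty set is not sufficient: P2 (ClassSize <- Attendance -> Motivation -> Neighborhood -> Tutoring) has no collider blocking it and no conditioned non-collider, so it is open.
Try {Attendance, Motivation}:
  P1: blocked at fork node Attendance ∈ conditioning set.
  P2: blocked at fork node Attendance ∈ conditioning set.
  P3: blocked at fork node Attendance ∈ conditioning set.
  P4: blocked at fork node Attendance ∈ conditioning set.
  P5: blocked at chain node Motivation ∈ conditioning set.
  P6: blocked at chain node Motivation ∈ conditioning set.
  P7: blocked at fork node Motivation ∈ conditioning set.
  P8: blocked at fork node Motivation ∈ conditioning set.
{Attendance, Motivation} contains no descendant of ClassSize and blocks every backdoor path.
Every element of {Attendance, Motivation} is needed (dropping Attendance leaves P1 open; dropping Motivation leaves P6 open), so no proper subset is valid.
Among all size-2 subsets of the eligible variables, only {Attendance, Motivation} blocks every backdoor path, so it is the unique smallest valid adjustment set.

{Attendance, Motivation}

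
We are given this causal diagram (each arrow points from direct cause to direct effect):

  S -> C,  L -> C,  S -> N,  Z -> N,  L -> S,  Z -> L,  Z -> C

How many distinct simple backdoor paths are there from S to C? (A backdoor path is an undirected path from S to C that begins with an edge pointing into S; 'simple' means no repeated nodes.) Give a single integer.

A backdoor path from S to C is any simple undirected path whose first edge points into S (i.e. leaves S via a parent).
Parents of S: {L}.
Enumerating:
  P1: S <- L <- Z -> C
  P2: S <- L -> C
That exhausts the simple backdoor paths. Count: 2.

2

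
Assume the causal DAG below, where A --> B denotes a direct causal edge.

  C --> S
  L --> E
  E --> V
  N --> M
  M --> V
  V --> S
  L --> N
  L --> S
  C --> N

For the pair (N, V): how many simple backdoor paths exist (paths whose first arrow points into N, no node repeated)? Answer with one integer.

A backdoor path from N to V is any simple undirected path whose first edge points into N (i.e. leaves N via a parent).
Parents of N: {C, L}.
Enumerating:
  P1: N <- C -> S <- L -> E -> V
  P2: N <- C -> S <- V
  P3: N <- L -> E -> V
  P4: N <- L -> S <- V
That exhausts the simple backdoor paths. Count: 4.

4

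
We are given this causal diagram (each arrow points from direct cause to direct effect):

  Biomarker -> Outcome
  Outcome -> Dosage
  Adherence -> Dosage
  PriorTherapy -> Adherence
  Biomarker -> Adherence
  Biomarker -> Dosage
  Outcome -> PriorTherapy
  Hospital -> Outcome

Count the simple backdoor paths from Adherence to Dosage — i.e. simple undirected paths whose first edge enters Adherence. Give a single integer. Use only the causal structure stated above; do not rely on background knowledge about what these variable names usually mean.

A backdoor path from Adherence to Dosage is any simple undirected path whose first edge points into Adherence (i.e. leaves Adherence via a parent).
Parents of Adherence: {Biomarker, PriorTherapy}.
Enumerating:
  P1: Adherence <- Biomarker -> Outcome -> Dosage
  P2: Adherence <- Biomarker -> Dosage
  P3: Adherence <- PriorTherapy <- Outcome <- Biomarker -> Dosage
  P4: Adherence <- PriorTherapy <- Outcome -> Dosage
That exhausts the simple backdoor paths. Count: 4.

4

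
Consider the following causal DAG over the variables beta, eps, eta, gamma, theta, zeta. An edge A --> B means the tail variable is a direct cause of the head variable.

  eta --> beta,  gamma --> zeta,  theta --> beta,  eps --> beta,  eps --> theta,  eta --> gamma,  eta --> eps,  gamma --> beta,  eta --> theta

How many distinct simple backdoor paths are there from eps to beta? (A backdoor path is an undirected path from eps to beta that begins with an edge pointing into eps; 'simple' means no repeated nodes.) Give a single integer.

3

A backdoor path from eps to beta is any simple undirected path whose first edge points into eps (i.e. leaves eps via a parent).
Parents of eps: {eta}.
Enumerating:
  P1: eps <- eta -> theta -> beta
  P2: eps <- eta -> gamma -> beta
  P3: eps <- eta -> beta
That exhausts the simple backdoor paths. Count: 3.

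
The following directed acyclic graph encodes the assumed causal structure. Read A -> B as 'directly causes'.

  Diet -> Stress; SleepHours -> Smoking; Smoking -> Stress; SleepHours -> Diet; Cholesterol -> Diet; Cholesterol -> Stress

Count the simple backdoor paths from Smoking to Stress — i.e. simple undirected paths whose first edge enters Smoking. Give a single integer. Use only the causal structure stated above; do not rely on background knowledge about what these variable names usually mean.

A backdoor path from Smoking to Stress is any simple undirected path whose first edge points into Smoking (i.e. leaves Smoking via a parent).
Parents of Smoking: {SleepHours}.
Enumerating:
  P1: Smoking <- SleepHours -> Diet <- Cholesterol -> Stress
  P2: Smoking <- SleepHours -> Diet -> Stress
That exhausts the simple backdoor paths. Count: 2.

2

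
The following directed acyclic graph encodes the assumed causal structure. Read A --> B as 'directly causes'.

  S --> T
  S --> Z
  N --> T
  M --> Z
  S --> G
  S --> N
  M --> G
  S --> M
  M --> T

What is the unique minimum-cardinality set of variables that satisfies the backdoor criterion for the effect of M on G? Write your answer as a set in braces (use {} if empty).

{S}

Variables eligible for adjustment (non-descendants of M, excluding M and G): {N, S}.
Backdoor paths from M to G:
  P1: M <- S -> G
The empty set is not sufficient: P1 (M <- S -> G) has no collider blocking it and no conditioned non-collider, so it is open.
Try {S}:
  P1: blocked at fork node S ∈ conditioning set.
{S} contains no descendant of M and blocks every backdoor path.
No other singleton works — e.g. {N} leaves P1 open — so {S} is the unique smallest valid adjustment set.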